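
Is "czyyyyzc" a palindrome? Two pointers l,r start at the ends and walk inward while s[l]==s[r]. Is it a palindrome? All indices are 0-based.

palindrome

[0,7] 'c'=='c' → l++,r--
[1,6] 'z'=='z' → l++,r--
[2,5] 'y'=='y' → l++,r--
[3,4] 'y'=='y' → l++,r--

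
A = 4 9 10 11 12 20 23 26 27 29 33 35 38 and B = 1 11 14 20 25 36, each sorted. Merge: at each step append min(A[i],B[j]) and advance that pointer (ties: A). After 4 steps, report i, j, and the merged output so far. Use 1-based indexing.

i=4, j=2, merged so far=[1, 4, 9, 10]

[i=1,j=1] A[i]=4>B[j]=1 take 1 → j++
[i=1,j=2] A[i]=4<=B[j]=11 take 4 → i++
[i=2,j=2] A[i]=9<=B[j]=11 take 9 → i++
[i=3,j=2] A[i]=10<=B[j]=11 take 10 → i++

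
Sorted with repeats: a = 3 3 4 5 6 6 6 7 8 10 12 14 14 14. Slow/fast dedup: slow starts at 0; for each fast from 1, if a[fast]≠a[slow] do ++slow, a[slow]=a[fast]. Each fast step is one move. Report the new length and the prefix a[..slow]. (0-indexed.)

slow=0 fast=1: a[fast]=3=a[slow] dup, fast++
slow=0 fast=2: a[fast]=4≠a[slow]=3 write a[1]=4, slow++,fast++
slow=1 fast=3: a[fast]=5≠a[slow]=4 write a[2]=5, slow++,fast++
slow=2 fast=4: a[fast]=6≠a[slow]=5 write a[3]=6, slow++,fast++
slow=3 fast=5: a[fast]=6=a[slow] dup, fast++
slow=3 fast=6: a[fast]=6=a[slow] dup, fast++
slow=3 fast=7: a[fast]=7≠a[slow]=6 write a[4]=7, slow++,fast++
slow=4 fast=8: a[fast]=8≠a[slow]=7 write a[5]=8, slow++,fast++
slow=5 fast=9: a[fast]=10≠a[slow]=8 write a[6]=10, slow++,fast++
slow=6 fast=10: a[fast]=12≠a[slow]=10 write a[7]=12, slow++,fast++
slow=7 fast=11: a[fast]=14≠a[slow]=12 write a[8]=14, slow++,fast++
slow=8 fast=12: a[fast]=14=a[slow] dup, fast++
slow=8 fast=13: a[fast]=14=a[slow] dup, fast++

length 9; prefix = [3, 4, 5, 6, 7, 8, 10, 12, 14]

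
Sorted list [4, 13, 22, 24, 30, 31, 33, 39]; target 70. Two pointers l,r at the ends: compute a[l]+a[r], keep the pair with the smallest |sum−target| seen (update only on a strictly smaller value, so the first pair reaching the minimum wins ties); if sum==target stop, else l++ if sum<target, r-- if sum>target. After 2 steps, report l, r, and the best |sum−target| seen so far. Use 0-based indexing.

l=2, r=7, best |Δ|=18

l=0 r=7: 4+39=43 d=27 *, l++
l=1 r=7: 13+39=52 d=18 *, l++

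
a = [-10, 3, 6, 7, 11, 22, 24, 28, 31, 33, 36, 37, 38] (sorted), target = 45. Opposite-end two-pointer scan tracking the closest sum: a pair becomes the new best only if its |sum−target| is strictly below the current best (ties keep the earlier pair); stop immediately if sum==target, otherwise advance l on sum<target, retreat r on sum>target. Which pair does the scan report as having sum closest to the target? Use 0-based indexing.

pair (7, 38) with sum 45 (|Δ|=0)

[0,12] -10+38=28 d=17 * → l++
[1,12] 3+38=41 d=4 * → l++
[2,12] 6+38=44 d=1 * → l++
[3,12] 7+38=45 d=0 * → stop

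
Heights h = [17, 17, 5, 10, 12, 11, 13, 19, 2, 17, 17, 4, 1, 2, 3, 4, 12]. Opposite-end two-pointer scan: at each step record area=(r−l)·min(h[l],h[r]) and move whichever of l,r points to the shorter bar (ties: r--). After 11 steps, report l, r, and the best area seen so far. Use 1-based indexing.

l=3, r=8, best area=192

l=1 r=17: min(17,12)*16=192 best=192 *, r--
l=1 r=16: min(17,4)*15=60 best=192, r--
l=1 r=15: min(17,3)*14=42 best=192, r--
l=1 r=14: min(17,2)*13=26 best=192, r--
l=1 r=13: min(17,1)*12=12 best=192, r--
l=1 r=12: min(17,4)*11=44 best=192, r--
l=1 r=11: min(17,17)*10=170 best=192, r--
l=1 r=10: min(17,17)*9=153 best=192, r--
l=1 r=9: min(17,2)*8=16 best=192, r--
l=1 r=8: min(17,19)*7=119 best=192, l++
l=2 r=8: min(17,19)*6=102 best=192, l++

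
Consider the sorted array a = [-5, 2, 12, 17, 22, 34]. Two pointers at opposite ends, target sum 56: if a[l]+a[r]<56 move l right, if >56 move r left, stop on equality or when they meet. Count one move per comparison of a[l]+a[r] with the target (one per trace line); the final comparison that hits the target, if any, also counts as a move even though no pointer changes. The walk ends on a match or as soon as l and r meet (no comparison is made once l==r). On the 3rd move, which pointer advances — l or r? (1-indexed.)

[1,6] -5+34=29 <56 → l++
[2,6] 2+34=36 <56 → l++
[3,6] 12+34=46 <56 → l++

l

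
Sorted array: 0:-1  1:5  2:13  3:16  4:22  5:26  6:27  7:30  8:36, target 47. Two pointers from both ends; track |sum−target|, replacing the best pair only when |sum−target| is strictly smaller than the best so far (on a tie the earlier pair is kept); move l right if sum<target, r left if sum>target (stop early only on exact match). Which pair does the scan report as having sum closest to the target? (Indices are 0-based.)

pair (16, 30) with sum 46 (|Δ|=1)

[0,8] -1+36=35 d=12 * → l++
[1,8] 5+36=41 d=6 * → l++
[2,8] 13+36=49 d=2 * → r--
[2,7] 13+30=43 d=4 → l++
[3,7] 16+30=46 d=1 * → l++
[4,7] 22+30=52 d=5 → r--
[4,6] 22+27=49 d=2 → r--
[4,5] 22+26=48 d=1 → r--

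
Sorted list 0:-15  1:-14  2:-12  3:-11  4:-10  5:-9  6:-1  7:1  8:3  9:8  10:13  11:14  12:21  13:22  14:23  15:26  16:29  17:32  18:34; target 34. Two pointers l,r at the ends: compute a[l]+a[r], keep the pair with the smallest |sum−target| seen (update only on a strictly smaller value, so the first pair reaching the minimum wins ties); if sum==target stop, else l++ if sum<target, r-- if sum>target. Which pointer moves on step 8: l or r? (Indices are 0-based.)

l=0 r=18: -15+34=19 d=15 *, l++
l=1 r=18: -14+34=20 d=14 *, l++
l=2 r=18: -12+34=22 d=12 *, l++
l=3 r=18: -11+34=23 d=11 *, l++
l=4 r=18: -10+34=24 d=10 *, l++
l=5 r=18: -9+34=25 d=9 *, l++
l=6 r=18: -1+34=33 d=1 *, l++
l=7 r=18: 1+34=35 d=1, r--

r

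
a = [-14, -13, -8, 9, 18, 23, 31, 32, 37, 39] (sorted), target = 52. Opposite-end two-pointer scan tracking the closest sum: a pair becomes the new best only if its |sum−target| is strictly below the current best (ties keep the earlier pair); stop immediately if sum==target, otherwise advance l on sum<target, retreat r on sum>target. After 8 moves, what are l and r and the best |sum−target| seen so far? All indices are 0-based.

l=5, r=6, best |Δ|=2

l=0 r=9: -14+39=25 d=27 *, l++
l=1 r=9: -13+39=26 d=26 *, l++
l=2 r=9: -8+39=31 d=21 *, l++
l=3 r=9: 9+39=48 d=4 *, l++
l=4 r=9: 18+39=57 d=5, r--
l=4 r=8: 18+37=55 d=3 *, r--
l=4 r=7: 18+32=50 d=2 *, l++
l=5 r=7: 23+32=55 d=3, r--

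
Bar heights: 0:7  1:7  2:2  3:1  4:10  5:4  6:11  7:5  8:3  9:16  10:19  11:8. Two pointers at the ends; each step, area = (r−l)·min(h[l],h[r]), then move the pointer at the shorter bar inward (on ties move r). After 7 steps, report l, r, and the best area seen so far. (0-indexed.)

l=0 r=11: min(7,8)*11=77 best=77 *, l++
l=1 r=11: min(7,8)*10=70 best=77, l++
l=2 r=11: min(2,8)*9=18 best=77, l++
l=3 r=11: min(1,8)*8=8 best=77, l++
l=4 r=11: min(10,8)*7=56 best=77, r--
l=4 r=10: min(10,19)*6=60 best=77, l++
l=5 r=10: min(4,19)*5=20 best=77, l++

l=6, r=10, best area=77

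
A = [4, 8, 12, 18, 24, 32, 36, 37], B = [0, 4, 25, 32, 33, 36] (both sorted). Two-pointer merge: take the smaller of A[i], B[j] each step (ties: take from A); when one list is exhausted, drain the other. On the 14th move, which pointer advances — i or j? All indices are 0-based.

i

i=0 j=0: A[i]=4>B[j]=0 take 0, j++
i=0 j=1: A[i]=4<=B[j]=4 take 4, i++
i=1 j=1: A[i]=8>B[j]=4 take 4, j++
i=1 j=2: A[i]=8<=B[j]=25 take 8, i++
i=2 j=2: A[i]=12<=B[j]=25 take 12, i++
i=3 j=2: A[i]=18<=B[j]=25 take 18, i++
i=4 j=2: A[i]=24<=B[j]=25 take 24, i++
i=5 j=2: A[i]=32>B[j]=25 take 25, j++
i=5 j=3: A[i]=32<=B[j]=32 take 32, i++
i=6 j=3: A[i]=36>B[j]=32 take 32, j++
i=6 j=4: A[i]=36>B[j]=33 take 33, j++
i=6 j=5: A[i]=36<=B[j]=36 take 36, i++
i=7 j=5: A[i]=37>B[j]=36 take 36, j++
i=7 j=6: B done, take A[i]=37, i++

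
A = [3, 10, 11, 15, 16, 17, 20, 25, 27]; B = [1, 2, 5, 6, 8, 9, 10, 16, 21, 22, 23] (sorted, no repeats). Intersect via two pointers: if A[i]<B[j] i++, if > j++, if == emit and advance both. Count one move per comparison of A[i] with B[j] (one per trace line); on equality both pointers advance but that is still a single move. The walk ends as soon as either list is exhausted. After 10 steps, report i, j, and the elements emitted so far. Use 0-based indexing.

[i=0,j=0] 3>1 → j++
[i=0,j=1] 3>2 → j++
[i=0,j=2] 3<5 → i++
[i=1,j=2] 10>5 → j++
[i=1,j=3] 10>6 → j++
[i=1,j=4] 10>8 → j++
[i=1,j=5] 10>9 → j++
[i=1,j=6] 10==10 emit → i++,j++
[i=2,j=7] 11<16 → i++
[i=3,j=7] 15<16 → i++

i=4, j=7, emitted=[10]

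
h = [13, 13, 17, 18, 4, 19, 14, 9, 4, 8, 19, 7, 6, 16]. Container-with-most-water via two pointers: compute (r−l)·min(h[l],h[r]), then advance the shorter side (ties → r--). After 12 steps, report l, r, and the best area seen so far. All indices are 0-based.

l=0 r=13: min(13,16)*13=169 best=169 *, l++
l=1 r=13: min(13,16)*12=156 best=169, l++
l=2 r=13: min(17,16)*11=176 best=176 *, r--
l=2 r=12: min(17,6)*10=60 best=176, r--
l=2 r=11: min(17,7)*9=63 best=176, r--
l=2 r=10: min(17,19)*8=136 best=176, l++
l=3 r=10: min(18,19)*7=126 best=176, l++
l=4 r=10: min(4,19)*6=24 best=176, l++
l=5 r=10: min(19,19)*5=95 best=176, r--
l=5 r=9: min(19,8)*4=32 best=176, r--
l=5 r=8: min(19,4)*3=12 best=176, r--
l=5 r=7: min(19,9)*2=18 best=176, r--

l=5, r=6, best area=176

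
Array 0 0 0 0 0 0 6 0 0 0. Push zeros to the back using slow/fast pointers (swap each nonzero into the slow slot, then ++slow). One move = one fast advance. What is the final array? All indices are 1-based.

[6, 0, 0, 0, 0, 0, 0, 0, 0, 0]

slow=1 fast=1: a[fast]=0, fast++
slow=1 fast=2: a[fast]=0, fast++
slow=1 fast=3: a[fast]=0, fast++
slow=1 fast=4: a[fast]=0, fast++
slow=1 fast=5: a[fast]=0, fast++
slow=1 fast=6: a[fast]=0, fast++
slow=1 fast=7: a[fast]=6≠0 swap→a[1]=6, slow++,fast++
slow=2 fast=8: a[fast]=0, fast++
slow=2 fast=9: a[fast]=0, fast++
slow=2 fast=10: a[fast]=0, fast++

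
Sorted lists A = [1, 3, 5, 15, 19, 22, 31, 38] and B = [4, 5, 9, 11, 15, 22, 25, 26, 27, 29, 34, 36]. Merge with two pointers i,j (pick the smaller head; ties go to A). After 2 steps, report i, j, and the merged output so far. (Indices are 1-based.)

i=1 j=1: A[i]=1<=B[j]=4 take 1, i++
i=2 j=1: A[i]=3<=B[j]=4 take 3, i++

i=3, j=1, merged so far=[1, 3]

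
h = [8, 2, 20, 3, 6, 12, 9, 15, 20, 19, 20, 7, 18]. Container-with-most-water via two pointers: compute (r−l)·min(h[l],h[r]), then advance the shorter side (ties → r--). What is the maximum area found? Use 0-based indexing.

[0,12] min(8,18)*12=96 best=96 * → l++
[1,12] min(2,18)*11=22 best=96 → l++
[2,12] min(20,18)*10=180 best=180 * → r--
[2,11] min(20,7)*9=63 best=180 → r--
[2,10] min(20,20)*8=160 best=180 → r--
[2,9] min(20,19)*7=133 best=180 → r--
[2,8] min(20,20)*6=120 best=180 → r--
[2,7] min(20,15)*5=75 best=180 → r--
[2,6] min(20,9)*4=36 best=180 → r--
[2,5] min(20,12)*3=36 best=180 → r--
[2,4] min(20,6)*2=12 best=180 → r--
[2,3] min(20,3)*1=3 best=180 → r--

max area = 180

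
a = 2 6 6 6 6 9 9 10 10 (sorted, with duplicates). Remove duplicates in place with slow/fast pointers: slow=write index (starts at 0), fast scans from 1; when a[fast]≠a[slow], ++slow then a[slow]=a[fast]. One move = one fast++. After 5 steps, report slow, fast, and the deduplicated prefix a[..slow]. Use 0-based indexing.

slow=2, fast=6, prefix=[2, 6, 9]

slow=0 fast=1: a[fast]=6≠a[slow]=2 write a[1]=6, slow++,fast++
slow=1 fast=2: a[fast]=6=a[slow] dup, fast++
slow=1 fast=3: a[fast]=6=a[slow] dup, fast++
slow=1 fast=4: a[fast]=6=a[slow] dup, fast++
slow=1 fast=5: a[fast]=9≠a[slow]=6 write a[2]=9, slow++,fast++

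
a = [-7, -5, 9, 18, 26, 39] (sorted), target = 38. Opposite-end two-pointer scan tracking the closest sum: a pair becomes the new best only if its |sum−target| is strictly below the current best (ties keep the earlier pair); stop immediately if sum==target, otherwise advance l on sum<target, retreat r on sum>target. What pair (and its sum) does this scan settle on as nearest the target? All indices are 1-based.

pair (9, 26) with sum 35 (|Δ|=3)

[1,6] -7+39=32 d=6 * → l++
[2,6] -5+39=34 d=4 * → l++
[3,6] 9+39=48 d=10 → r--
[3,5] 9+26=35 d=3 * → l++
[4,5] 18+26=44 d=6 → r--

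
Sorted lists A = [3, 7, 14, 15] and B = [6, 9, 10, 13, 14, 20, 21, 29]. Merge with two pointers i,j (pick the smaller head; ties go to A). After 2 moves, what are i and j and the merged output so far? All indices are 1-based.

[i=1,j=1] A[i]=3<=B[j]=6 take 3 → i++
[i=2,j=1] A[i]=7>B[j]=6 take 6 → j++

i=2, j=2, merged so far=[3, 6]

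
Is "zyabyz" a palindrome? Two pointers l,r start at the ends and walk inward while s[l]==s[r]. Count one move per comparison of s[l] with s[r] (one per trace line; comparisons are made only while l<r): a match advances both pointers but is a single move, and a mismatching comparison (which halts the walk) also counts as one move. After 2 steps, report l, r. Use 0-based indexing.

[0,5] 'z'=='z' → l++,r--
[1,4] 'y'=='y' → l++,r--

l=2, r=3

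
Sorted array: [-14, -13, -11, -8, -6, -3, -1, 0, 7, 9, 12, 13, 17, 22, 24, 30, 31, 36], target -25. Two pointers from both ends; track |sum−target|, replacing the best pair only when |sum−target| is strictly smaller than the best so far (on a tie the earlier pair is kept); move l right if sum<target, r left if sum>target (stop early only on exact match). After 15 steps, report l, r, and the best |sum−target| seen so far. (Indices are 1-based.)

[1,18] -14+36=22 d=47 * → r--
[1,17] -14+31=17 d=42 * → r--
[1,16] -14+30=16 d=41 * → r--
[1,15] -14+24=10 d=35 * → r--
[1,14] -14+22=8 d=33 * → r--
[1,13] -14+17=3 d=28 * → r--
[1,12] -14+13=-1 d=24 * → r--
[1,11] -14+12=-2 d=23 * → r--
[1,10] -14+9=-5 d=20 * → r--
[1,9] -14+7=-7 d=18 * → r--
[1,8] -14+0=-14 d=11 * → r--
[1,7] -14+-1=-15 d=10 * → r--
[1,6] -14+-3=-17 d=8 * → r--
[1,5] -14+-6=-20 d=5 * → r--
[1,4] -14+-8=-22 d=3 * → r--

l=1, r=3, best |Δ|=3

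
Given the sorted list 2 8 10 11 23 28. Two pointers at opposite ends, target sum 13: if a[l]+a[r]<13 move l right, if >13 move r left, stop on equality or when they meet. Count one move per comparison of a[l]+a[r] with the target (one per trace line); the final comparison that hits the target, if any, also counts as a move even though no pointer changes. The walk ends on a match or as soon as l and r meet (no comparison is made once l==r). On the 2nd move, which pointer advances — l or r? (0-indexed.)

r

[0,5] 2+28=30 >13 → r--
[0,4] 2+23=25 >13 → r--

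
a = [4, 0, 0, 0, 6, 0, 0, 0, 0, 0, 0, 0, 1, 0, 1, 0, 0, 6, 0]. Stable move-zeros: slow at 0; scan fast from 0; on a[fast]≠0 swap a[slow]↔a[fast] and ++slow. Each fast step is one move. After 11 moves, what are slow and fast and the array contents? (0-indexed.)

slow=0 fast=0: a[fast]=4≠0 swap→a[0]=4, slow++,fast++
slow=1 fast=1: a[fast]=0, fast++
slow=1 fast=2: a[fast]=0, fast++
slow=1 fast=3: a[fast]=0, fast++
slow=1 fast=4: a[fast]=6≠0 swap→a[1]=6, slow++,fast++
slow=2 fast=5: a[fast]=0, fast++
slow=2 fast=6: a[fast]=0, fast++
slow=2 fast=7: a[fast]=0, fast++
slow=2 fast=8: a[fast]=0, fast++
slow=2 fast=9: a[fast]=0, fast++
slow=2 fast=10: a[fast]=0, fast++

slow=2, fast=11, a=[4, 6, 0, 0, 0, 0, 0, 0, 0, 0, 0, 0, 1, 0, 1, 0, 0, 6, 0]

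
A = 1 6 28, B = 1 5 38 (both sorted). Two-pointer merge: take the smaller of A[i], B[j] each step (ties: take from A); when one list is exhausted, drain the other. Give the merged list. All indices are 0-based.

[1, 1, 5, 6, 28, 38]

[i=0,j=0] A[i]=1<=B[j]=1 take 1 → i++
[i=1,j=0] A[i]=6>B[j]=1 take 1 → j++
[i=1,j=1] A[i]=6>B[j]=5 take 5 → j++
[i=1,j=2] A[i]=6<=B[j]=38 take 6 → i++
[i=2,j=2] A[i]=28<=B[j]=38 take 28 → i++
[i=3,j=2] A done, take B[j]=38 → j++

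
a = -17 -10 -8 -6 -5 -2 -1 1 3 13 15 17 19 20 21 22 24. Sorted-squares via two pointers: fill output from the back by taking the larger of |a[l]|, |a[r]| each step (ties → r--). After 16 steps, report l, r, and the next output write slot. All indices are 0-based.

l=0 r=16: |-17|<=|24| out[16]=576, r--
l=0 r=15: |-17|<=|22| out[15]=484, r--
l=0 r=14: |-17|<=|21| out[14]=441, r--
l=0 r=13: |-17|<=|20| out[13]=400, r--
l=0 r=12: |-17|<=|19| out[12]=361, r--
l=0 r=11: |-17|<=|17| out[11]=289, r--
l=0 r=10: |-17|>|15| out[10]=289, l++
l=1 r=10: |-10|<=|15| out[9]=225, r--
l=1 r=9: |-10|<=|13| out[8]=169, r--
l=1 r=8: |-10|>|3| out[7]=100, l++
l=2 r=8: |-8|>|3| out[6]=64, l++
l=3 r=8: |-6|>|3| out[5]=36, l++
l=4 r=8: |-5|>|3| out[4]=25, l++
l=5 r=8: |-2|<=|3| out[3]=9, r--
l=5 r=7: |-2|>|1| out[2]=4, l++
l=6 r=7: |-1|<=|1| out[1]=1, r--

l=6, r=6, next write slot=0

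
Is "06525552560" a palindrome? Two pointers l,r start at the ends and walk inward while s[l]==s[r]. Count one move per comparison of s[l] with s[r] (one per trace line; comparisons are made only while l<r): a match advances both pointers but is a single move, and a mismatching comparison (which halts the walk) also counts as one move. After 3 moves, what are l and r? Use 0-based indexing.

l=3, r=7

[0,10] '0'=='0' → l++,r--
[1,9] '6'=='6' → l++,r--
[2,8] '5'=='5' → l++,r--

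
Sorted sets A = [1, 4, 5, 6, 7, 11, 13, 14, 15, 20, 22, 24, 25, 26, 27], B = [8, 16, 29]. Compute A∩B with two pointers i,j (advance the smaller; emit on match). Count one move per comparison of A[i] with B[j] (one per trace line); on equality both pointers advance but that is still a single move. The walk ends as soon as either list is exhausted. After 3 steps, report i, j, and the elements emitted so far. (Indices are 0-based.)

i=0 j=0: 1<8, i++
i=1 j=0: 4<8, i++
i=2 j=0: 5<8, i++

i=3, j=0, emitted=[]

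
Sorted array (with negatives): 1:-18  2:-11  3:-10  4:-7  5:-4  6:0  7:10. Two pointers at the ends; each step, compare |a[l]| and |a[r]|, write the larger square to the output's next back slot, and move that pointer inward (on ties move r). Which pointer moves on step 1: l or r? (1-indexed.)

l

l=1 r=7: |-18|>|10| out[7]=324, l++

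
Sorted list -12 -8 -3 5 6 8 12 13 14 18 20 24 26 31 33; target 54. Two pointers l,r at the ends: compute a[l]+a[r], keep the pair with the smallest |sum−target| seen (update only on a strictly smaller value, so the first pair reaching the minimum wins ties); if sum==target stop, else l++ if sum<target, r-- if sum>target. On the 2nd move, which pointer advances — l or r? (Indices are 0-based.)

l

[0,14] -12+33=21 d=33 * → l++
[1,14] -8+33=25 d=29 * → l++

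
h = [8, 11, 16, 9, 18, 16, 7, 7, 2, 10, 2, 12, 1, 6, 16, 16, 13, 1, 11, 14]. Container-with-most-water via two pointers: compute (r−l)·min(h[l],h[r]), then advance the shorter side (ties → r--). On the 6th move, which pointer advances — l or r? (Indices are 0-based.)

r

l=0 r=19: min(8,14)*19=152 best=152 *, l++
l=1 r=19: min(11,14)*18=198 best=198 *, l++
l=2 r=19: min(16,14)*17=238 best=238 *, r--
l=2 r=18: min(16,11)*16=176 best=238, r--
l=2 r=17: min(16,1)*15=15 best=238, r--
l=2 r=16: min(16,13)*14=182 best=238, r--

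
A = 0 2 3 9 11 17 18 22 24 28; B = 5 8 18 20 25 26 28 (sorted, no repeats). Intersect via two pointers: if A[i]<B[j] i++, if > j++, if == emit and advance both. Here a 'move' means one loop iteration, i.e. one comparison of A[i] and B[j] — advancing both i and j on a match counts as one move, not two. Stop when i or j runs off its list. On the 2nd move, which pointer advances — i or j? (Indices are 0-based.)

i=0 j=0: 0<5, i++
i=1 j=0: 2<5, i++

i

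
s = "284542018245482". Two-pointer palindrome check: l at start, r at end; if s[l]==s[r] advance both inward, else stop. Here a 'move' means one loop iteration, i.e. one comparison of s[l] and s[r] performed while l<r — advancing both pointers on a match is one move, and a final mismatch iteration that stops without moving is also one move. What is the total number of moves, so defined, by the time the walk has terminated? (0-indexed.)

7 moves

l=0 r=14: '2'=='2', l++,r--
l=1 r=13: '8'=='8', l++,r--
l=2 r=12: '4'=='4', l++,r--
l=3 r=11: '5'=='5', l++,r--
l=4 r=10: '4'=='4', l++,r--
l=5 r=9: '2'=='2', l++,r--
l=6 r=8: '0'!='8', stop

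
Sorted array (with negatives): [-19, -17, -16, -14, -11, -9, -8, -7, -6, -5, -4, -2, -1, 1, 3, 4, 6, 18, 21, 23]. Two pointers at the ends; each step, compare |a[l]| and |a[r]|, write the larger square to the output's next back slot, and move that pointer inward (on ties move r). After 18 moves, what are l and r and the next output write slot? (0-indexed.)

l=0 r=19: |-19|<=|23| out[19]=529, r--
l=0 r=18: |-19|<=|21| out[18]=441, r--
l=0 r=17: |-19|>|18| out[17]=361, l++
l=1 r=17: |-17|<=|18| out[16]=324, r--
l=1 r=16: |-17|>|6| out[15]=289, l++
l=2 r=16: |-16|>|6| out[14]=256, l++
l=3 r=16: |-14|>|6| out[13]=196, l++
l=4 r=16: |-11|>|6| out[12]=121, l++
l=5 r=16: |-9|>|6| out[11]=81, l++
l=6 r=16: |-8|>|6| out[10]=64, l++
l=7 r=16: |-7|>|6| out[9]=49, l++
l=8 r=16: |-6|<=|6| out[8]=36, r--
l=8 r=15: |-6|>|4| out[7]=36, l++
l=9 r=15: |-5|>|4| out[6]=25, l++
l=10 r=15: |-4|<=|4| out[5]=16, r--
l=10 r=14: |-4|>|3| out[4]=16, l++
l=11 r=14: |-2|<=|3| out[3]=9, r--
l=11 r=13: |-2|>|1| out[2]=4, l++

l=12, r=13, next write slot=1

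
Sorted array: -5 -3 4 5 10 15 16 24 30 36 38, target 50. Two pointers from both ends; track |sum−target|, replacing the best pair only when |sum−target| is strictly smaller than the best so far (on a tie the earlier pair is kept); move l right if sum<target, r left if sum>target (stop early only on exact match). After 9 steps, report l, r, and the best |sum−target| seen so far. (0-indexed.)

l=7, r=8, best |Δ|=1

l=0 r=10: -5+38=33 d=17 *, l++
l=1 r=10: -3+38=35 d=15 *, l++
l=2 r=10: 4+38=42 d=8 *, l++
l=3 r=10: 5+38=43 d=7 *, l++
l=4 r=10: 10+38=48 d=2 *, l++
l=5 r=10: 15+38=53 d=3, r--
l=5 r=9: 15+36=51 d=1 *, r--
l=5 r=8: 15+30=45 d=5, l++
l=6 r=8: 16+30=46 d=4, l++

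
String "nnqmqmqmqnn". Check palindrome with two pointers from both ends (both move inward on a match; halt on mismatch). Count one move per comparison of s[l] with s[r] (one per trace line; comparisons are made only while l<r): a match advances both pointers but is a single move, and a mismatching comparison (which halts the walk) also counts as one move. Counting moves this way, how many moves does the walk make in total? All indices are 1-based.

l=1 r=11: 'n'=='n', l++,r--
l=2 r=10: 'n'=='n', l++,r--
l=3 r=9: 'q'=='q', l++,r--
l=4 r=8: 'm'=='m', l++,r--
l=5 r=7: 'q'=='q', l++,r--

5 moves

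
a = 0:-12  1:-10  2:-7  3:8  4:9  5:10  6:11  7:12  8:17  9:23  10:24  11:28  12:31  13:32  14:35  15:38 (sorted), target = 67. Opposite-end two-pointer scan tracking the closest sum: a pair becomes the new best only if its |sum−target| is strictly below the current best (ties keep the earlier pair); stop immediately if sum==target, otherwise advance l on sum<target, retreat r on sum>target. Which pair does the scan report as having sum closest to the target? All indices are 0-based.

pair (32, 35) with sum 67 (|Δ|=0)

l=0 r=15: -12+38=26 d=41 *, l++
l=1 r=15: -10+38=28 d=39 *, l++
l=2 r=15: -7+38=31 d=36 *, l++
l=3 r=15: 8+38=46 d=21 *, l++
l=4 r=15: 9+38=47 d=20 *, l++
l=5 r=15: 10+38=48 d=19 *, l++
l=6 r=15: 11+38=49 d=18 *, l++
l=7 r=15: 12+38=50 d=17 *, l++
l=8 r=15: 17+38=55 d=12 *, l++
l=9 r=15: 23+38=61 d=6 *, l++
l=10 r=15: 24+38=62 d=5 *, l++
l=11 r=15: 28+38=66 d=1 *, l++
l=12 r=15: 31+38=69 d=2, r--
l=12 r=14: 31+35=66 d=1, l++
l=13 r=14: 32+35=67 d=0 *, stop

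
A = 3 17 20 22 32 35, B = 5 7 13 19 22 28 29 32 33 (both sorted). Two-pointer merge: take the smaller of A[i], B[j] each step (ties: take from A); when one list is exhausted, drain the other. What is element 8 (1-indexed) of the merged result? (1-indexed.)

merged[8] = 22

i=1 j=1: A[i]=3<=B[j]=5 take 3, i++
i=2 j=1: A[i]=17>B[j]=5 take 5, j++
i=2 j=2: A[i]=17>B[j]=7 take 7, j++
i=2 j=3: A[i]=17>B[j]=13 take 13, j++
i=2 j=4: A[i]=17<=B[j]=19 take 17, i++
i=3 j=4: A[i]=20>B[j]=19 take 19, j++
i=3 j=5: A[i]=20<=B[j]=22 take 20, i++
i=4 j=5: A[i]=22<=B[j]=22 take 22, i++
i=5 j=5: A[i]=32>B[j]=22 take 22, j++
i=5 j=6: A[i]=32>B[j]=28 take 28, j++
i=5 j=7: A[i]=32>B[j]=29 take 29, j++
i=5 j=8: A[i]=32<=B[j]=32 take 32, i++
i=6 j=8: A[i]=35>B[j]=32 take 32, j++
i=6 j=9: A[i]=35>B[j]=33 take 33, j++
i=6 j=10: B done, take A[i]=35, i++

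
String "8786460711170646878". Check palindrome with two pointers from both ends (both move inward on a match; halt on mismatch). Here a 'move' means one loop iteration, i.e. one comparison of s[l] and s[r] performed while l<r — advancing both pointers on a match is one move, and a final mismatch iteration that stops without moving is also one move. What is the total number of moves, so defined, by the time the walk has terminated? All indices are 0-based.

9 moves

[0,18] '8'=='8' → l++,r--
[1,17] '7'=='7' → l++,r--
[2,16] '8'=='8' → l++,r--
[3,15] '6'=='6' → l++,r--
[4,14] '4'=='4' → l++,r--
[5,13] '6'=='6' → l++,r--
[6,12] '0'=='0' → l++,r--
[7,11] '7'=='7' → l++,r--
[8,10] '1'=='1' → l++,r--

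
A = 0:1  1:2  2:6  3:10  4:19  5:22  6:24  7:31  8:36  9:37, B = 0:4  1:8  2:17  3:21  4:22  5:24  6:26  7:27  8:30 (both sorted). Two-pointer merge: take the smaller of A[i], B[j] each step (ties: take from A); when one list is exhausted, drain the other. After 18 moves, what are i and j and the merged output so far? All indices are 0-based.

i=9, j=9, merged so far=[1, 2, 4, 6, 8, 10, 17, 19, 21, 22, 22, 24, 24, 26, 27, 30, 31, 36]

i=0 j=0: A[i]=1<=B[j]=4 take 1, i++
i=1 j=0: A[i]=2<=B[j]=4 take 2, i++
i=2 j=0: A[i]=6>B[j]=4 take 4, j++
i=2 j=1: A[i]=6<=B[j]=8 take 6, i++
i=3 j=1: A[i]=10>B[j]=8 take 8, j++
i=3 j=2: A[i]=10<=B[j]=17 take 10, i++
i=4 j=2: A[i]=19>B[j]=17 take 17, j++
i=4 j=3: A[i]=19<=B[j]=21 take 19, i++
i=5 j=3: A[i]=22>B[j]=21 take 21, j++
i=5 j=4: A[i]=22<=B[j]=22 take 22, i++
i=6 j=4: A[i]=24>B[j]=22 take 22, j++
i=6 j=5: A[i]=24<=B[j]=24 take 24, i++
i=7 j=5: A[i]=31>B[j]=24 take 24, j++
i=7 j=6: A[i]=31>B[j]=26 take 26, j++
i=7 j=7: A[i]=31>B[j]=27 take 27, j++
i=7 j=8: A[i]=31>B[j]=30 take 30, j++
i=7 j=9: B done, take A[i]=31, i++
i=8 j=9: B done, take A[i]=36, i++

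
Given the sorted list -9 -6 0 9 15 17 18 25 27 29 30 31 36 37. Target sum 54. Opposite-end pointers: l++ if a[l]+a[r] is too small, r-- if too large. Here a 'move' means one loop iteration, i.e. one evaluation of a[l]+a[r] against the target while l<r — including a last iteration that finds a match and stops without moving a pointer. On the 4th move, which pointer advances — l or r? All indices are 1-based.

[1,14] -9+37=28 <54 → l++
[2,14] -6+37=31 <54 → l++
[3,14] 0+37=37 <54 → l++
[4,14] 9+37=46 <54 → l++

l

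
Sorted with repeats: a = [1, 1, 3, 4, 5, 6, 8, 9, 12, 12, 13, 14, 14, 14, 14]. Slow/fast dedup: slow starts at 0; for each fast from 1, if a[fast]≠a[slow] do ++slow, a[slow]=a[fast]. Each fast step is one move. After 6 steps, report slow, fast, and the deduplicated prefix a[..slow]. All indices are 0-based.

(s=0,f=1) a[fast]=1=a[slow] dup → fast++
(s=0,f=2) a[fast]=3≠a[slow]=1 write a[1]=3 → slow++,fast++
(s=1,f=3) a[fast]=4≠a[slow]=3 write a[2]=4 → slow++,fast++
(s=2,f=4) a[fast]=5≠a[slow]=4 write a[3]=5 → slow++,fast++
(s=3,f=5) a[fast]=6≠a[slow]=5 write a[4]=6 → slow++,fast++
(s=4,f=6) a[fast]=8≠a[slow]=6 write a[5]=8 → slow++,fast++

slow=5, fast=7, prefix=[1, 3, 4, 5, 6, 8]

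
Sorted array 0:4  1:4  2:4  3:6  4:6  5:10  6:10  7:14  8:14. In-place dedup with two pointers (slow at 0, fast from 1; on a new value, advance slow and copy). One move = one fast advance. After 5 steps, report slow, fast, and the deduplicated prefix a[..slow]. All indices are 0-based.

slow=0 fast=1: a[fast]=4=a[slow] dup, fast++
slow=0 fast=2: a[fast]=4=a[slow] dup, fast++
slow=0 fast=3: a[fast]=6≠a[slow]=4 write a[1]=6, slow++,fast++
slow=1 fast=4: a[fast]=6=a[slow] dup, fast++
slow=1 fast=5: a[fast]=10≠a[slow]=6 write a[2]=10, slow++,fast++

slow=2, fast=6, prefix=[4, 6, 10]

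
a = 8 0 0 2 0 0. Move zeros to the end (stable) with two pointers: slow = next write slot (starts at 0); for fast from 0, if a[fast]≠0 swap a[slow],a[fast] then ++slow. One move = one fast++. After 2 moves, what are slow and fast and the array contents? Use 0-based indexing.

slow=0 fast=0: a[fast]=8≠0 swap→a[0]=8, slow++,fast++
slow=1 fast=1: a[fast]=0, fast++

slow=1, fast=2, a=[8, 0, 0, 2, 0, 0]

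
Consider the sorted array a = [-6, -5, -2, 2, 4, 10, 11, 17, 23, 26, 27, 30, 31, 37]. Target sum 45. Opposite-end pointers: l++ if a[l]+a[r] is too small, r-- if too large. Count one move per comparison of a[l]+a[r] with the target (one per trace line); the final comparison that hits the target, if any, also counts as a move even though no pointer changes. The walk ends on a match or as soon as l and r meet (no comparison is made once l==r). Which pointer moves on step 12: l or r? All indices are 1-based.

[1,14] -6+37=31 <45 → l++
[2,14] -5+37=32 <45 → l++
[3,14] -2+37=35 <45 → l++
[4,14] 2+37=39 <45 → l++
[5,14] 4+37=41 <45 → l++
[6,14] 10+37=47 >45 → r--
[6,13] 10+31=41 <45 → l++
[7,13] 11+31=42 <45 → l++
[8,13] 17+31=48 >45 → r--
[8,12] 17+30=47 >45 → r--
[8,11] 17+27=44 <45 → l++
[9,11] 23+27=50 >45 → r--

r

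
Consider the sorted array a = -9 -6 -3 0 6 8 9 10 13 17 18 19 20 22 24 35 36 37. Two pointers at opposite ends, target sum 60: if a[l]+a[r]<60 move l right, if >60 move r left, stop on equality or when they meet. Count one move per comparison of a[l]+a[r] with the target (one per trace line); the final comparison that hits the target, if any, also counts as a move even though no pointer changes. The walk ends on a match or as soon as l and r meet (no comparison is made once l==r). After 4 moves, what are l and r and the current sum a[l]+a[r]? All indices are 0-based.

[0,17] -9+37=28 <60 → l++
[1,17] -6+37=31 <60 → l++
[2,17] -3+37=34 <60 → l++
[3,17] 0+37=37 <60 → l++

l=4, r=17, sum=43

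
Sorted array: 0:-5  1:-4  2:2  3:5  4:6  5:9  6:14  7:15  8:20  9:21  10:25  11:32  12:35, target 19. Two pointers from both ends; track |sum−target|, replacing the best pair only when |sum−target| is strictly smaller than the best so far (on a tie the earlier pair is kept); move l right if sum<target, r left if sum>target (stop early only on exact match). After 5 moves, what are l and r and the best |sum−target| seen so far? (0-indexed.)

l=2, r=9, best |Δ|=1

[0,12] -5+35=30 d=11 * → r--
[0,11] -5+32=27 d=8 * → r--
[0,10] -5+25=20 d=1 * → r--
[0,9] -5+21=16 d=3 → l++
[1,9] -4+21=17 d=2 → l++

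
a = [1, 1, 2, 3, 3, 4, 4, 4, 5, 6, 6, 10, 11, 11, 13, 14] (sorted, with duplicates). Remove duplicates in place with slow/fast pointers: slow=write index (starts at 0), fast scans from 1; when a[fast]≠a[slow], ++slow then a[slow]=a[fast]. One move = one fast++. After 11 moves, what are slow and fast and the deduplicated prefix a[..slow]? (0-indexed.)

slow=0 fast=1: a[fast]=1=a[slow] dup, fast++
slow=0 fast=2: a[fast]=2≠a[slow]=1 write a[1]=2, slow++,fast++
slow=1 fast=3: a[fast]=3≠a[slow]=2 write a[2]=3, slow++,fast++
slow=2 fast=4: a[fast]=3=a[slow] dup, fast++
slow=2 fast=5: a[fast]=4≠a[slow]=3 write a[3]=4, slow++,fast++
slow=3 fast=6: a[fast]=4=a[slow] dup, fast++
slow=3 fast=7: a[fast]=4=a[slow] dup, fast++
slow=3 fast=8: a[fast]=5≠a[slow]=4 write a[4]=5, slow++,fast++
slow=4 fast=9: a[fast]=6≠a[slow]=5 write a[5]=6, slow++,fast++
slow=5 fast=10: a[fast]=6=a[slow] dup, fast++
slow=5 fast=11: a[fast]=10≠a[slow]=6 write a[6]=10, slow++,fast++

slow=6, fast=12, prefix=[1, 2, 3, 4, 5, 6, 10]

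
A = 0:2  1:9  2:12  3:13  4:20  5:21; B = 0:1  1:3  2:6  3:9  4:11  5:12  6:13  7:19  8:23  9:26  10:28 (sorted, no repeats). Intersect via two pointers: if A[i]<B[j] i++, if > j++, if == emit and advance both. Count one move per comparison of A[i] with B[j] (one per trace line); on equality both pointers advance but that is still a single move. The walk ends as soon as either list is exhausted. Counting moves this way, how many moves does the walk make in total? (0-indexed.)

11 moves

[i=0,j=0] 2>1 → j++
[i=0,j=1] 2<3 → i++
[i=1,j=1] 9>3 → j++
[i=1,j=2] 9>6 → j++
[i=1,j=3] 9==9 emit → i++,j++
[i=2,j=4] 12>11 → j++
[i=2,j=5] 12==12 emit → i++,j++
[i=3,j=6] 13==13 emit → i++,j++
[i=4,j=7] 20>19 → j++
[i=4,j=8] 20<23 → i++
[i=5,j=8] 21<23 → i++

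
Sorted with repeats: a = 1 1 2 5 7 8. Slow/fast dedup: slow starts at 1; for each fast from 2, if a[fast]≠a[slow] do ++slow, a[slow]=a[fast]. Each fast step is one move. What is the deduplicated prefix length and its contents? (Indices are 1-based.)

length 5; prefix = [1, 2, 5, 7, 8]

slow=1 fast=2: a[fast]=1=a[slow] dup, fast++
slow=1 fast=3: a[fast]=2≠a[slow]=1 write a[2]=2, slow++,fast++
slow=2 fast=4: a[fast]=5≠a[slow]=2 write a[3]=5, slow++,fast++
slow=3 fast=5: a[fast]=7≠a[slow]=5 write a[4]=7, slow++,fast++
slow=4 fast=6: a[fast]=8≠a[slow]=7 write a[5]=8, slow++,fast++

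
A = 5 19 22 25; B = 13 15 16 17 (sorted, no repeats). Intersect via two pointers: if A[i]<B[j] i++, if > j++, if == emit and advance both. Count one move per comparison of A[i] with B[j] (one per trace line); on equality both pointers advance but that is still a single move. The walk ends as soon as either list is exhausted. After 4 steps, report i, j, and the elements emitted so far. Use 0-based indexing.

i=1, j=3, emitted=[]

i=0 j=0: 5<13, i++
i=1 j=0: 19>13, j++
i=1 j=1: 19>15, j++
i=1 j=2: 19>16, j++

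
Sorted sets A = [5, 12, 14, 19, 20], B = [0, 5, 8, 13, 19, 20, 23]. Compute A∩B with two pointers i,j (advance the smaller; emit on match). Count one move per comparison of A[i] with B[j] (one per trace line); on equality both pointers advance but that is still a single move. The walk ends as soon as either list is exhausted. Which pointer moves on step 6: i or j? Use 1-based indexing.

i=1 j=1: 5>0, j++
i=1 j=2: 5==5 emit, i++,j++
i=2 j=3: 12>8, j++
i=2 j=4: 12<13, i++
i=3 j=4: 14>13, j++
i=3 j=5: 14<19, i++

i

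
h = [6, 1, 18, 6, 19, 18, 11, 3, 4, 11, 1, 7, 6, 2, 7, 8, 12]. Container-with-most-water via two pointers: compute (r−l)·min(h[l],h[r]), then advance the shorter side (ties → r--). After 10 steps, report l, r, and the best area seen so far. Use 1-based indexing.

[1,17] min(6,12)*16=96 best=96 * → l++
[2,17] min(1,12)*15=15 best=96 → l++
[3,17] min(18,12)*14=168 best=168 * → r--
[3,16] min(18,8)*13=104 best=168 → r--
[3,15] min(18,7)*12=84 best=168 → r--
[3,14] min(18,2)*11=22 best=168 → r--
[3,13] min(18,6)*10=60 best=168 → r--
[3,12] min(18,7)*9=63 best=168 → r--
[3,11] min(18,1)*8=8 best=168 → r--
[3,10] min(18,11)*7=77 best=168 → r--

l=3, r=9, best area=168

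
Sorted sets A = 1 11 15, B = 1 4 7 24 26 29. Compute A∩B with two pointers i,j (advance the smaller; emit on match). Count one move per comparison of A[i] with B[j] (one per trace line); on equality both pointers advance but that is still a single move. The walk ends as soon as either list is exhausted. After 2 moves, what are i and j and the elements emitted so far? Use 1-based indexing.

i=1 j=1: 1==1 emit, i++,j++
i=2 j=2: 11>4, j++

i=2, j=3, emitted=[1]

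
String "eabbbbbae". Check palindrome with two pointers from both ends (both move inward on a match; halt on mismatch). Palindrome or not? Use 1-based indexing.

palindrome

l=1 r=9: 'e'=='e', l++,r--
l=2 r=8: 'a'=='a', l++,r--
l=3 r=7: 'b'=='b', l++,r--
l=4 r=6: 'b'=='b', l++,r--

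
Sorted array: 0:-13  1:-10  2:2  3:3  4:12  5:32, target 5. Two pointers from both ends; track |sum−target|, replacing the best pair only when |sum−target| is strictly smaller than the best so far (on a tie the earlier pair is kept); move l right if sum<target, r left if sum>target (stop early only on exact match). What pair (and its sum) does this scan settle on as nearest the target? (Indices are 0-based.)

l=0 r=5: -13+32=19 d=14 *, r--
l=0 r=4: -13+12=-1 d=6 *, l++
l=1 r=4: -10+12=2 d=3 *, l++
l=2 r=4: 2+12=14 d=9, r--
l=2 r=3: 2+3=5 d=0 *, stop

pair (2, 3) with sum 5 (|Δ|=0)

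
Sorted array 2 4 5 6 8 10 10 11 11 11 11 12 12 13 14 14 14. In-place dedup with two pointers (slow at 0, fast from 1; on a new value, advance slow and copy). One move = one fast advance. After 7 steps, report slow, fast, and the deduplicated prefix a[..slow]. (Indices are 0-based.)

slow=0 fast=1: a[fast]=4≠a[slow]=2 write a[1]=4, slow++,fast++
slow=1 fast=2: a[fast]=5≠a[slow]=4 write a[2]=5, slow++,fast++
slow=2 fast=3: a[fast]=6≠a[slow]=5 write a[3]=6, slow++,fast++
slow=3 fast=4: a[fast]=8≠a[slow]=6 write a[4]=8, slow++,fast++
slow=4 fast=5: a[fast]=10≠a[slow]=8 write a[5]=10, slow++,fast++
slow=5 fast=6: a[fast]=10=a[slow] dup, fast++
slow=5 fast=7: a[fast]=11≠a[slow]=10 write a[6]=11, slow++,fast++

slow=6, fast=8, prefix=[2, 4, 5, 6, 8, 10, 11]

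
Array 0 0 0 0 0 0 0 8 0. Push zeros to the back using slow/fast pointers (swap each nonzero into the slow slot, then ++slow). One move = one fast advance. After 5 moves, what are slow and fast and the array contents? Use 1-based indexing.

slow=1, fast=6, a=[0, 0, 0, 0, 0, 0, 0, 8, 0]

slow=1 fast=1: a[fast]=0, fast++
slow=1 fast=2: a[fast]=0, fast++
slow=1 fast=3: a[fast]=0, fast++
slow=1 fast=4: a[fast]=0, fast++
slow=1 fast=5: a[fast]=0, fast++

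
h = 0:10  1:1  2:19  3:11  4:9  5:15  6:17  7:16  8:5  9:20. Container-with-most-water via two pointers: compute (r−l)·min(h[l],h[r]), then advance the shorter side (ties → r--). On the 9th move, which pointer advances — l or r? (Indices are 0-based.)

l

[0,9] min(10,20)*9=90 best=90 * → l++
[1,9] min(1,20)*8=8 best=90 → l++
[2,9] min(19,20)*7=133 best=133 * → l++
[3,9] min(11,20)*6=66 best=133 → l++
[4,9] min(9,20)*5=45 best=133 → l++
[5,9] min(15,20)*4=60 best=133 → l++
[6,9] min(17,20)*3=51 best=133 → l++
[7,9] min(16,20)*2=32 best=133 → l++
[8,9] min(5,20)*1=5 best=133 → l++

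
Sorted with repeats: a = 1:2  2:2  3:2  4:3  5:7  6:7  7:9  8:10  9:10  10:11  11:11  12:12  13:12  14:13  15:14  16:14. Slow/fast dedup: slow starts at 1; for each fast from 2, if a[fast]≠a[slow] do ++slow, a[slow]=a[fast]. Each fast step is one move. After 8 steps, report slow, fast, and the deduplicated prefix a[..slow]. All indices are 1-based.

(s=1,f=2) a[fast]=2=a[slow] dup → fast++
(s=1,f=3) a[fast]=2=a[slow] dup → fast++
(s=1,f=4) a[fast]=3≠a[slow]=2 write a[2]=3 → slow++,fast++
(s=2,f=5) a[fast]=7≠a[slow]=3 write a[3]=7 → slow++,fast++
(s=3,f=6) a[fast]=7=a[slow] dup → fast++
(s=3,f=7) a[fast]=9≠a[slow]=7 write a[4]=9 → slow++,fast++
(s=4,f=8) a[fast]=10≠a[slow]=9 write a[5]=10 → slow++,fast++
(s=5,f=9) a[fast]=10=a[slow] dup → fast++

slow=5, fast=10, prefix=[2, 3, 7, 9, 10]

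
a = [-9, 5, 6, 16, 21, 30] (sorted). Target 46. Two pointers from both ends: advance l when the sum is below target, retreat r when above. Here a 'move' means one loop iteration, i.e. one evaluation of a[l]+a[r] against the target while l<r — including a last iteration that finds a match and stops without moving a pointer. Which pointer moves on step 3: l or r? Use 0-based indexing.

l

[0,5] -9+30=21 <46 → l++
[1,5] 5+30=35 <46 → l++
[2,5] 6+30=36 <46 → l++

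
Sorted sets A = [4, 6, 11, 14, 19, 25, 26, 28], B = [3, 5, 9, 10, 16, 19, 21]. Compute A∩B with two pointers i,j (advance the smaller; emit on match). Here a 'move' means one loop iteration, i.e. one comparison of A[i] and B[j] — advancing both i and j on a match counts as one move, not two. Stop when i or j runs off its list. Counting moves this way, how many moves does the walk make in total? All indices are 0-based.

11 moves

i=0 j=0: 4>3, j++
i=0 j=1: 4<5, i++
i=1 j=1: 6>5, j++
i=1 j=2: 6<9, i++
i=2 j=2: 11>9, j++
i=2 j=3: 11>10, j++
i=2 j=4: 11<16, i++
i=3 j=4: 14<16, i++
i=4 j=4: 19>16, j++
i=4 j=5: 19==19 emit, i++,j++
i=5 j=6: 25>21, j++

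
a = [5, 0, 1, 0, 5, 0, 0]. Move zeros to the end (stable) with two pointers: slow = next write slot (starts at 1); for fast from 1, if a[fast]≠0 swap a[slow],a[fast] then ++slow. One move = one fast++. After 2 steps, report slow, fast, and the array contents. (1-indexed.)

slow=2, fast=3, a=[5, 0, 1, 0, 5, 0, 0]

slow=1 fast=1: a[fast]=5≠0 swap→a[1]=5, slow++,fast++
slow=2 fast=2: a[fast]=0, fast++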